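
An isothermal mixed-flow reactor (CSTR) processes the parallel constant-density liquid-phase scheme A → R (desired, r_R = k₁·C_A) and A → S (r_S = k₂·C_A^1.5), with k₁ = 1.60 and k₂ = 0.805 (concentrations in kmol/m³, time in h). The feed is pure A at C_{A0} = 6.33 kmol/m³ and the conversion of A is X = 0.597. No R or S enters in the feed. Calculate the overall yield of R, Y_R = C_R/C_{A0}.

Exit C_A = C_{A0}(1−X) = 6.33×0.403 = 2.551 kmol/m³.
A CSTR operates uniformly at the exit composition, giving r_R = 4.082 and r_S = 3.280 (each k·C_A^n at C_A = 2.551).
Fraction of consumed A going to R: r_R/(r_R+r_S) = 0.5545.
C_R = 0.5545·C_{A0}·X = 0.5545×6.33×0.597 = 2.10 kmol/m³; Y_R = C_R/C_{A0} = 0.331.

0.331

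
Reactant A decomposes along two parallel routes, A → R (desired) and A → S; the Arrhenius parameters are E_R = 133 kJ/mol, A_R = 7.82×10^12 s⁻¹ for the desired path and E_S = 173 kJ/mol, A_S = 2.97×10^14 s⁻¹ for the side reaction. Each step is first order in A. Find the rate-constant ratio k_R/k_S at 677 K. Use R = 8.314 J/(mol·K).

32.1

Since both paths have the same order in A, the concentration cancels and S_{R/S} = k_R/k_S = (A_R/A_S)·exp[(E_S−E_R)/(RT)].
(E_S−E_R)/(RT) = (173−133)×10³/(8.314×677) = 40000/5629 = 7.107.
k_R/k_S = (7.82×10^12/2.97×10^14)·exp(7.107) = 0.02633 × 1220 = 32.1.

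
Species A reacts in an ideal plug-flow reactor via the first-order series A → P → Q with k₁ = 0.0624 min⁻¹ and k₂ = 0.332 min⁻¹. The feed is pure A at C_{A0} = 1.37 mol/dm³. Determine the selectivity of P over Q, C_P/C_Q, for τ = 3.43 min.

The intermediate concentration in a first-order A→B→C sequence is C_P = k₁C_{A0}(e^(−k₁τ) − e^(−k₂τ))/(k₂−k₁).
e^(−k₁τ) = e^(−0.0624×3.43) = e^(−0.2140) = 0.8073; e^(−k₂τ) = e^(−1.139) = 0.3202.
C_P = 0.0624×1.37/(0.332−0.0624) × (0.8073−0.3202) = 0.3171×0.4871 = 0.1545 mol/dm³.
C_A = C_{A0}e^(−k₁τ) = 1.106 mol/dm³, so C_Q = C_{A0}−C_A−C_P = 0.1095 mol/dm³; C_P/C_Q = 1.41.

1.41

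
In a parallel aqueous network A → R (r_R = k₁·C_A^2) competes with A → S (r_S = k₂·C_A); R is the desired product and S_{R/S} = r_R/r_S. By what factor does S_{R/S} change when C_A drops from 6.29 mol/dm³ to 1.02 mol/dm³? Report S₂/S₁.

S_{R/S} = (k₁/k₂)·C_A, so S₂/S₁ = (C_{A,2}/C_{A,1}).
= 1.02/6.29 = 0.162.
Selectivity toward R falls as C_A falls — high-concentration operation is favoured.

0.162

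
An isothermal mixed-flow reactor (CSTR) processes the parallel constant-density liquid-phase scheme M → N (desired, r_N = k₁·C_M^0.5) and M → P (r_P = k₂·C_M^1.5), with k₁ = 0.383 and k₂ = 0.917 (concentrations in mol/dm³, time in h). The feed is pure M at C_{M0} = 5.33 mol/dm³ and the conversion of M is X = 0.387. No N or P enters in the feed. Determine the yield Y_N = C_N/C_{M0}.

0.0439

Exit C_M = C_{M0}(1−X) = 5.33×0.613 = 3.267 mol/dm³.
In a CSTR the entire volume is at exit conditions, so r_N = 0.383×3.267^0.5 = 0.6923 and r_P = 0.917×3.267^1.5 = 5.416.
Fraction of consumed M going to N: r_N/(r_N+r_P) = 0.1133.
C_N = 0.1133·C_{M0}·X = 0.1133×5.33×0.387 = 0.234 mol/dm³; Y_N = C_N/C_{M0} = 0.0439.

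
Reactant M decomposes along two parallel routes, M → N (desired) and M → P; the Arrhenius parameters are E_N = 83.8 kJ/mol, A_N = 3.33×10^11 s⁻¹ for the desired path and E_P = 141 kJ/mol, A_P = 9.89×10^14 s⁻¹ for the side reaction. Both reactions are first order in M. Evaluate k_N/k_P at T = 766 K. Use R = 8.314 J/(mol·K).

2.68

Since both paths have the same order in M, the concentration cancels and S_{N/P} = k_N/k_P = (A_N/A_P)·exp[(E_P−E_N)/(RT)].
(E_P−E_N)/(RT) = (141−83.8)×10³/(8.314×766) = 57200/6369 = 8.982.
k_N/k_P = (3.33×10^11/9.89×10^14)·exp(8.982) = 3.367×10^-4 × 7956 = 2.68.
Since E_N < E_P, lowering the temperature improves selectivity toward N.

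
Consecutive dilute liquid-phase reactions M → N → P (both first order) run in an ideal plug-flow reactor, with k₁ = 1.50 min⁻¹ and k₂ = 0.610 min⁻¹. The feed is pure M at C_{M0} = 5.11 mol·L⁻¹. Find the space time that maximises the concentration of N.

1.01 min

For first-order series the maximum of C_N occurs at τ_opt = ln(k₂/k₁)/(k₂−k₁).
= ln(0.610/1.50)/(0.610−1.50) = ln(0.4067)/-0.8900 = -0.8998/-0.8900 = 1.01 min.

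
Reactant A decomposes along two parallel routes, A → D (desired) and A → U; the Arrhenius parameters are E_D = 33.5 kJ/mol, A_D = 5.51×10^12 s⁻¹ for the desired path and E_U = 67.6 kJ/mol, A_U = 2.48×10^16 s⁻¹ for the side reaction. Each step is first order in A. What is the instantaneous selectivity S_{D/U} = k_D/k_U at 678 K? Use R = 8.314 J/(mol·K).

k_D/k_U = (A_D/A_U)·exp[−(E_D−E_U)/(RT)] = (A_D/A_U)·exp[(E_U−E_D)/(RT)].
(E_U−E_D)/(RT) = (67.6−33.5)×10³/(8.314×678) = 34100/5637 = 6.049.
k_D/k_U = (5.51×10^12/2.48×10^16)·exp(6.049) = 2.222×10^-4 × 423.9 = 0.0942.

0.0942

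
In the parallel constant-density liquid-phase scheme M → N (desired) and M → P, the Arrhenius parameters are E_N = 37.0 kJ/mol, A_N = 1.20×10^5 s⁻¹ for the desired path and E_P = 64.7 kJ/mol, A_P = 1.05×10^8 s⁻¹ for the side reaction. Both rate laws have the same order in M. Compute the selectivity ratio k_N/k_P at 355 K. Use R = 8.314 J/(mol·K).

Since both paths have the same order in M, the concentration cancels and S_{N/P} = k_N/k_P = (A_N/A_P)·exp[(E_P−E_N)/(RT)].
(E_P−E_N)/(RT) = (64.7−37.0)×10³/(8.314×355) = 27700/2951 = 9.385.
k_N/k_P = (1.20×10^5/1.05×10^8)·exp(9.385) = 0.001143 × 11910 = 13.6.
Since E_N < E_P, lowering the temperature improves selectivity toward N.

13.6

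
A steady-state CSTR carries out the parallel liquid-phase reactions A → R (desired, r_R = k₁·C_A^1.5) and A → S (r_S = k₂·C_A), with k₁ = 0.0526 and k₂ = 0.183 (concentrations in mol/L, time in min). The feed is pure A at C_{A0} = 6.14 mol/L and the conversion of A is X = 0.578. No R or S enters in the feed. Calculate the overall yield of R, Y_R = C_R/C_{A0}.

0.183

Exit C_A = C_{A0}(1−X) = 6.14×0.422 = 2.591 mol/L.
A CSTR operates uniformly at the exit composition, giving r_R = 0.2194 and r_S = 0.4742 (each k·C_A^n at C_A = 2.591).
Fraction of consumed A going to R: r_R/(r_R+r_S) = 0.3163.
C_R = 0.3163·C_{A0}·X = 0.3163×6.14×0.578 = 1.12 mol/L; Y_R = C_R/C_{A0} = 0.183.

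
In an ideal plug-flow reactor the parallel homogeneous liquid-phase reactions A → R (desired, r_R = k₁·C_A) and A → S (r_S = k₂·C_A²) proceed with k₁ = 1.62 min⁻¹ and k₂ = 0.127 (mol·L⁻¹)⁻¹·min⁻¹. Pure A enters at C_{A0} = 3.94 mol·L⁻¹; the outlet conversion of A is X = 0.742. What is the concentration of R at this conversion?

2.46 mol·L⁻¹

C_A = C_{A0}(1−X) = 1.017 mol·L⁻¹.
Along a PFR/batch, dC_R/dC_A = −r_R/(r_R+r_S) = −k₁/(k₁+k₂·C_A).
Integrating from C_{A0} to C_A: C_R = (1.62/0.127)·ln[(1.62+0.127·3.94)/(1.62+0.127·1.02)] = 12.76·ln(2.120/1.749) = 2.455 mol·L⁻¹.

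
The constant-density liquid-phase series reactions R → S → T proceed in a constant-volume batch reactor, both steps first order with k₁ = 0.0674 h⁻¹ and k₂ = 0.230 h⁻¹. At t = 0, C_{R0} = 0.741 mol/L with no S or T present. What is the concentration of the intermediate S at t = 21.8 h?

0.0686 mol/L

Solving the coupled first-order balances gives C_S(t) = [k₁/(k₂−k₁)]·C_{R0}·(e^(−k₁t) − e^(−k₂t)).
e^(−k₁t) = e^(−0.0674×21.8) = e^(−1.469) = 0.2301; e^(−k₂t) = e^(−5.014) = 0.006644.
C_S = 0.0674×0.741/(0.230−0.0674) × (0.2301−0.006644) = 0.3072×0.2234 = 0.06863 mol/L.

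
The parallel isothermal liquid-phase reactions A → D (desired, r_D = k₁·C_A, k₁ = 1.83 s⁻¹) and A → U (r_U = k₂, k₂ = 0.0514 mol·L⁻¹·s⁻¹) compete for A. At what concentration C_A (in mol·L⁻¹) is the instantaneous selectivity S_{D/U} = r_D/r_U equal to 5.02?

S_{D/U} = (k₁/k₂)·C_A ⇒ C_A = S·k₂/k₁.
= 5.02×0.0514/1.83 = 0.141 mol·L⁻¹.

0.141 mol·L⁻¹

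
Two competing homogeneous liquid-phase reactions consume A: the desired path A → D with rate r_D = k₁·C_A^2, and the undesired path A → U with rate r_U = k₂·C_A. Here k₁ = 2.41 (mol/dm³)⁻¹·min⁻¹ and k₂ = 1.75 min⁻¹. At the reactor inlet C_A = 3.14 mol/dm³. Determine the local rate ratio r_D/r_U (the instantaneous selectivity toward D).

S_{D/U} = r_D/r_U = (k₁·C_A^2)/(k₂·C_A) = (k₁/k₂)·C_A.
= (2.41×3.140^2) / (1.75×3.140) = 23.76/5.495 = 4.32.
Since the desired path is higher order in A, keeping C_A high (PFR or concentrated feed) favours D.

4.32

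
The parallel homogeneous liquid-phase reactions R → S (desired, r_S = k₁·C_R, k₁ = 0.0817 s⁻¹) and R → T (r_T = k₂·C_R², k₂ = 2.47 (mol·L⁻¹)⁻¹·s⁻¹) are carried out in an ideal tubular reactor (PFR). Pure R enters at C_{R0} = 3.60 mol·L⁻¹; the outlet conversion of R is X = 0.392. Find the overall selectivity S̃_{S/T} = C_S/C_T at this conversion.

0.0117

C_R = C_{R0}(1−X) = 2.189 mol·L⁻¹.
Along a PFR/batch, dC_S/dC_R = −r_S/(r_S+r_T) = −k₁/(k₁+k₂·C_R).
Integrating from C_{R0} to C_R: C_S = (0.0817/2.47)·ln[(0.0817+2.47·3.60)/(0.0817+2.47·2.19)] = 0.03308·ln(8.974/5.488) = 0.01626 mol·L⁻¹.
C_T = (C_{R0}−C_R)−C_S = 1.395 mol·L⁻¹; S̃_{S/T} = 0.01626/1.395 = 0.0117.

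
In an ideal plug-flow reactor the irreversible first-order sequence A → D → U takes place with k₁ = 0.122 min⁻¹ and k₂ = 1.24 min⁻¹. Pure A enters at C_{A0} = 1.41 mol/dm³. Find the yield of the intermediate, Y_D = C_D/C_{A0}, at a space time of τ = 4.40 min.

0.0633

For first-order series with pure A initially, C_D(τ) = k₁C_{A0}/(k₂−k₁)·(e^(−k₁τ) − e^(−k₂τ)).
e^(−k₁τ) = e^(−0.122×4.40) = e^(−0.5368) = 0.5846; e^(−k₂τ) = e^(−5.456) = 0.004271.
C_D = 0.122×1.41/(1.24−0.122) × (0.5846−0.004271) = 0.1539×0.5803 = 0.08929 mol/dm³.
Y_D = C_D/C_{A0} = 0.08929/1.41 = 0.0633.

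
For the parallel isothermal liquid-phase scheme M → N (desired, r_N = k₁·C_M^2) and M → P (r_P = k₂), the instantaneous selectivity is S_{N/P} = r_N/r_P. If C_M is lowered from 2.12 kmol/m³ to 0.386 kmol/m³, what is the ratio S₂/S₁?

S_{N/P} = (k₁/k₂)·C_M^2, so S₂/S₁ = (C_{M,2}/C_{M,1})^2.
= (0.386/2.12)^2 = (0.1821)^2 = 0.0332.
Selectivity toward N falls as C_M falls — high-concentration operation is favoured.

0.0332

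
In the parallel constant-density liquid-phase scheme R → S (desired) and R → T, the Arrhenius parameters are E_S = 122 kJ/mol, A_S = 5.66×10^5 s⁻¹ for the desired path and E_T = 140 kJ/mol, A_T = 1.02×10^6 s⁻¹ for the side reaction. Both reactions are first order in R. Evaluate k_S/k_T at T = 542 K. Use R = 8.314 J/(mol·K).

Since both paths have the same order in R, the concentration cancels and S_{S/T} = k_S/k_T = (A_S/A_T)·exp[(E_T−E_S)/(RT)].
(E_T−E_S)/(RT) = (140−122)×10³/(8.314×542) = 18000/4506 = 3.995.
k_S/k_T = (5.66×10^5/1.02×10^6)·exp(3.995) = 0.5549 × 54.30 = 30.1.
Since E_S < E_T, lowering the temperature improves selectivity toward S.

30.1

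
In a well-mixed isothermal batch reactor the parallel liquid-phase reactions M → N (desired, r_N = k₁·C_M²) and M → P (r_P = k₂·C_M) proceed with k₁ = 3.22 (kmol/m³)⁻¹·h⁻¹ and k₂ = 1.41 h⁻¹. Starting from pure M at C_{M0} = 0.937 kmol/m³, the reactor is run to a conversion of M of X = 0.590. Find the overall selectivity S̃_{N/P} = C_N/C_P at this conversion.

C_M = C_{M0}(1−X) = 0.3842 kmol/m³.
Along a PFR/batch, dC_P/dC_M = −r_P/(r_N+r_P) = −k₂/(k₂+k₁·C_M).
Integrating from C_{M0} to C_M: C_P = (1.41/3.22)·ln[(1.41+3.22·0.937)/(1.41+3.22·0.384)] = 0.4379·ln(4.427/2.647) = 0.2252 kmol/m³.
Then C_N = (C_{M0}−C_M) − C_P = 0.5528 − 0.2252 = 0.3276 kmol/m³.
S̃_{N/P} = C_N/C_P = 0.3276/0.2252 = 1.45.

1.45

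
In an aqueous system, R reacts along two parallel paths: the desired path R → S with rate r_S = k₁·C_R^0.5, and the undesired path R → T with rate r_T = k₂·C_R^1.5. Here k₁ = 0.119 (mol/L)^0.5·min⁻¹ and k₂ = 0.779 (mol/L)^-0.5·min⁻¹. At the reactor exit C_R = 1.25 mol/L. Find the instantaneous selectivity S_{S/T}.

S_{S/T} = r_S/r_T = (k₁·C_R^0.5)/(k₂·C_R^1.5) = (k₁/k₂)·C_R⁻¹.
= (0.119×1.250^0.5) / (0.779×1.250^1.5) = 0.1330/1.089 = 0.122.
The undesired path is higher order in R, so low C_R (CSTR or dilute feed) favours S.

0.122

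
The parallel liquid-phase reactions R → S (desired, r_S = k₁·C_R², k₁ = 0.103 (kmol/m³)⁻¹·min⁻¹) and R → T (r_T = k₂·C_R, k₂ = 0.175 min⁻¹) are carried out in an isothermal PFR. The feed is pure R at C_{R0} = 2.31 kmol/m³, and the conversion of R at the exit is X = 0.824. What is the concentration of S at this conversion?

C_R = C_{R0}(1−X) = 0.4066 kmol/m³.
Along a PFR/batch, dC_T/dC_R = −r_T/(r_S+r_T) = −k₂/(k₂+k₁·C_R).
Integrating from C_{R0} to C_R: C_T = (0.175/0.103)·ln[(0.175+0.103·2.31)/(0.175+0.103·0.407)] = 1.699·ln(0.4129/0.2169) = 1.094 kmol/m³.
Then C_S = (C_{R0}−C_R) − C_T = 1.903 − 1.094 = 0.8093 kmol/m³.

0.809 kmol/m³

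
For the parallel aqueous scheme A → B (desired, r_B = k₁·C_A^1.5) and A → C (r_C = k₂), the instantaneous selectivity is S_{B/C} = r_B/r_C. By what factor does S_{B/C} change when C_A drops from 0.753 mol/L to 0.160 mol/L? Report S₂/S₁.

S_{B/C} = (k₁/k₂)·C_A^1.5, so S₂/S₁ = (C_{A,2}/C_{A,1})^1.5.
= (0.160/0.753)^1.5 = (0.2125)^1.5 = 0.0979.

0.0979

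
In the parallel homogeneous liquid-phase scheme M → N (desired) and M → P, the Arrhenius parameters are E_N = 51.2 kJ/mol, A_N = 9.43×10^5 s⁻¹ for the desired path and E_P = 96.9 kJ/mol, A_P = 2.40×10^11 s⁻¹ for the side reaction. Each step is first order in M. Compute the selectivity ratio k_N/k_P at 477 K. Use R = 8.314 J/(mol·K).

0.397

Since both paths have the same order in M, the concentration cancels and S_{N/P} = k_N/k_P = (A_N/A_P)·exp[(E_P−E_N)/(RT)].
(E_P−E_N)/(RT) = (96.9−51.2)×10³/(8.314×477) = 45700/3966 = 11.52.
k_N/k_P = (9.43×10^5/2.40×10^11)·exp(11.52) = 3.929×10^-6 × 1.011×10^5 = 0.397.
Since E_N < E_P, lowering the temperature improves selectivity toward N.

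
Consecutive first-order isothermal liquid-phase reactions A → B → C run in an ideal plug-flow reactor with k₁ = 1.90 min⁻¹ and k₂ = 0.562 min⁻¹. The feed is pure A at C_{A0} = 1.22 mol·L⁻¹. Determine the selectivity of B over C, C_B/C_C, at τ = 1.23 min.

1.74

For first-order series with pure A initially, C_B(τ) = k₁C_{A0}/(k₂−k₁)·(e^(−k₁τ) − e^(−k₂τ)).
e^(−k₁τ) = e^(−1.90×1.23) = e^(−2.337) = 0.09662; e^(−k₂τ) = e^(−0.6913) = 0.5009.
C_B = 1.90×1.22/(0.562−1.90) × (0.09662−0.5009) = (-1.732)×(-0.4043) = 0.7005 mol·L⁻¹.
C_A = C_{A0}e^(−k₁τ) = 0.1179 mol·L⁻¹, so C_C = C_{A0}−C_A−C_B = 0.4017 mol·L⁻¹; C_B/C_C = 1.74.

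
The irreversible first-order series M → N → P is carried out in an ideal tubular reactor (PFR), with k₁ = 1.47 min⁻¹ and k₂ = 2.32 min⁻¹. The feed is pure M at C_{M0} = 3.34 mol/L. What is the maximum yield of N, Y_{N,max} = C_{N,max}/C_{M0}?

0.288

For a first-order series the maximum intermediate yield is C_{N,max}/C_{M0} = (k₁/k₂)^[k₂/(k₂−k₁)].
= (1.47/2.32)^(2.32/(2.32−1.47)) = (0.6336)^(2.729) = 0.2878.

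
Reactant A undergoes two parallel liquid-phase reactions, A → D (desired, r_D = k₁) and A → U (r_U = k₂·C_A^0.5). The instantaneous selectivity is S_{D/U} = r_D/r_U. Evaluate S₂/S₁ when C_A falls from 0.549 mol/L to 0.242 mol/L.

S_{D/U} = (k₁/k₂)·C_A^-0.5, so S₂/S₁ = (C_{A,2}/C_{A,1})^-0.5.
= (0.242/0.549)^(-0.5) = (0.4408)^(-0.5) = 1.51.
Selectivity toward D rises as C_A falls — low-concentration operation is favoured.

1.51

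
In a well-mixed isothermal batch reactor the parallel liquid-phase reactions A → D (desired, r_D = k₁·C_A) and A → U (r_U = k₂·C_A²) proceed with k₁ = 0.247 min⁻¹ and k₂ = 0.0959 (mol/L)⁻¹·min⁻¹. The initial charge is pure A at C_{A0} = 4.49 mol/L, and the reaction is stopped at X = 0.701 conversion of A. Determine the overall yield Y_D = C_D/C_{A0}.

C_A = C_{A0}(1−X) = 1.343 mol/L.
Along a PFR/batch, dC_D/dC_A = −r_D/(r_D+r_U) = −k₁/(k₁+k₂·C_A).
Integrating from C_{A0} to C_A: C_D = (0.247/0.0959)·ln[(0.247+0.0959·4.49)/(0.247+0.0959·1.34)] = 2.576·ln(0.6776/0.3757) = 1.519 mol/L.
Y_D = C_D/C_{A0} = 1.519/4.49 = 0.338.

0.338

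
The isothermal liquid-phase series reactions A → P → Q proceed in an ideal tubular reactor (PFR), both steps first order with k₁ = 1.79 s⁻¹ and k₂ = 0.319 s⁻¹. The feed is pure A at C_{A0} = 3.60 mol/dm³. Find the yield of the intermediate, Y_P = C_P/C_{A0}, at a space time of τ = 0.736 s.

The intermediate concentration in a first-order A→B→C sequence is C_P = k₁C_{A0}(e^(−k₁τ) − e^(−k₂τ))/(k₂−k₁).
e^(−k₁τ) = e^(−1.79×0.736) = e^(−1.317) = 0.2678; e^(−k₂τ) = e^(−0.2348) = 0.7907.
C_P = 1.79×3.60/(0.319−1.79) × (0.2678−0.7907) = (-4.381)×(-0.5229) = 2.291 mol/dm³.
Y_P = C_P/C_{A0} = 2.291/3.60 = 0.636.

0.636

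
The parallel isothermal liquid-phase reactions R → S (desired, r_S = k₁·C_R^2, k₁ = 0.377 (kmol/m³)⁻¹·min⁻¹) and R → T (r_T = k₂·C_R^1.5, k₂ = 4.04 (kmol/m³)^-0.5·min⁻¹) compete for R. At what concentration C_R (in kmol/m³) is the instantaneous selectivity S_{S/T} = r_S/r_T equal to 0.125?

1.79 kmol/m³

S_{S/T} = (k₁/k₂)·C_R^0.5 ⇒ C_R = (S·k₂/k₁)^(2).
= (0.125×4.04/0.377)^(2) = (1.340)^(2) = 1.79 kmol/m³.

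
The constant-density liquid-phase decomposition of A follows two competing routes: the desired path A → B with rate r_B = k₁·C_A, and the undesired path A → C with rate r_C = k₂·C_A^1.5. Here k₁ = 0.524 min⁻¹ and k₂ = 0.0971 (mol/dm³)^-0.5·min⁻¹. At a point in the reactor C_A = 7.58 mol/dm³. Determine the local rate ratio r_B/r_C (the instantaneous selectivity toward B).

S_{B/C} = r_B/r_C = (k₁·C_A)/(k₂·C_A^1.5) = (k₁/k₂)·C_A^-0.5.
= (0.524×7.580) / (0.0971×7.580^1.5) = 3.972/2.026 = 1.96.
The undesired path is higher order in A, so low C_A (CSTR or dilute feed) favours B.

1.96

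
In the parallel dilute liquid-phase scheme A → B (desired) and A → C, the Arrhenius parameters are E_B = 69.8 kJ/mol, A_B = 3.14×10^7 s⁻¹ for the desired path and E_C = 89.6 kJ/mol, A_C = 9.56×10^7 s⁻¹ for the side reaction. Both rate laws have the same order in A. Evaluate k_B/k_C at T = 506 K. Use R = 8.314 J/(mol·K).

36.4

With equal orders, S_{B/C} = k_B/k_C = (A_B/A_C)·exp[(E_C−E_B)/(RT)].
(E_C−E_B)/(RT) = (89.6−69.8)×10³/(8.314×506) = 19800/4207 = 4.707.
k_B/k_C = (3.14×10^7/9.56×10^7)·exp(4.707) = 0.3285 × 110.7 = 36.4.
Since E_B < E_C, lowering the temperature improves selectivity toward B.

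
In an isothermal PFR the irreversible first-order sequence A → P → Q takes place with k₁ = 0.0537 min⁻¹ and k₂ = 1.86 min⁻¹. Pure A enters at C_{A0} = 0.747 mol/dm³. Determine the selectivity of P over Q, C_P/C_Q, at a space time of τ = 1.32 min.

0.581

The intermediate concentration in a first-order A→B→C sequence is C_P = k₁C_{A0}(e^(−k₁τ) − e^(−k₂τ))/(k₂−k₁).
e^(−k₁τ) = e^(−0.0537×1.32) = e^(−0.07088) = 0.9316; e^(−k₂τ) = e^(−2.455) = 0.08585.
C_P = 0.0537×0.747/(1.86−0.0537) × (0.9316−0.08585) = 0.02221×0.8457 = 0.01878 mol/dm³.
C_A = C_{A0}e^(−k₁τ) = 0.6959 mol/dm³, so C_Q = C_{A0}−C_A−C_P = 0.03234 mol/dm³; C_P/C_Q = 0.581.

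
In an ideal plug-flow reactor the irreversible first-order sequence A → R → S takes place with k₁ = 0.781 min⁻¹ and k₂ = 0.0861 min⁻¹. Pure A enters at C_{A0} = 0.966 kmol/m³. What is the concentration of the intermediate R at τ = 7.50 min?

0.566 kmol/m³

For first-order series with pure A initially, C_R(τ) = k₁C_{A0}/(k₂−k₁)·(e^(−k₁τ) − e^(−k₂τ)).
e^(−k₁τ) = e^(−0.781×7.50) = e^(−5.857) = 0.002858; e^(−k₂τ) = e^(−0.6457) = 0.5243.
C_R = 0.781×0.966/(0.0861−0.781) × (0.002858−0.5243) = (-1.086)×(-0.5214) = 0.5661 kmol/m³.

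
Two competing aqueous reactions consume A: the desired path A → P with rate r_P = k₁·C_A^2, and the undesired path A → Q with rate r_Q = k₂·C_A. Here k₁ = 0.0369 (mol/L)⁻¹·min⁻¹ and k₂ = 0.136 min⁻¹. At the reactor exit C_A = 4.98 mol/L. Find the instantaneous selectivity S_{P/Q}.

S_{P/Q} = r_P/r_Q = (k₁·C_A^2)/(k₂·C_A) = (k₁/k₂)·C_A.
= (0.0369×4.980^2) / (0.136×4.980) = 0.9151/0.6773 = 1.35.

1.35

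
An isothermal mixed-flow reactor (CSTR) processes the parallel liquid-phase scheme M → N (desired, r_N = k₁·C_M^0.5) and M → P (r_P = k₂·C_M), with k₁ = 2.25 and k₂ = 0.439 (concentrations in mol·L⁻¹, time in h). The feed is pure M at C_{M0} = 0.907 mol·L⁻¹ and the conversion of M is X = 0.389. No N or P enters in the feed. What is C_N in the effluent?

Exit C_M = C_{M0}(1−X) = 0.907×0.611 = 0.5542 mol·L⁻¹.
A CSTR operates uniformly at the exit composition, giving r_N = 1.675 and r_P = 0.2433 (each k·C_M^n at C_M = 0.5542).
Fraction of consumed M going to N: r_N/(r_N+r_P) = 0.8732.
C_N = 0.8732·C_{M0}·X = 0.8732×0.907×0.389 = 0.308 mol·L⁻¹.

0.308 mol·L⁻¹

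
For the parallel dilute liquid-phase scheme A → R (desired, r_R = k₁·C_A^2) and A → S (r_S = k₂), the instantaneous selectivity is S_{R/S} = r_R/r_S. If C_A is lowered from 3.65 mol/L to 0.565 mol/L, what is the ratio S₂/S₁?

S_{R/S} = (k₁/k₂)·C_A^2, so S₂/S₁ = (C_{A,2}/C_{A,1})^2.
= (0.565/3.65)^2 = (0.1548)^2 = 0.0240.
Selectivity toward R falls as C_A falls — high-concentration operation is favoured.

0.0240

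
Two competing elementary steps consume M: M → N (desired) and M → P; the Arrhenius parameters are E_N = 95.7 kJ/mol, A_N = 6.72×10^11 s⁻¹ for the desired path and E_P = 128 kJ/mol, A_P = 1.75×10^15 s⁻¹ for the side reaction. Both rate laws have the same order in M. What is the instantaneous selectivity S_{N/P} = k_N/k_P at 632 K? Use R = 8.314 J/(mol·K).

0.179

Since both paths have the same order in M, the concentration cancels and S_{N/P} = k_N/k_P = (A_N/A_P)·exp[(E_P−E_N)/(RT)].
(E_P−E_N)/(RT) = (128−95.7)×10³/(8.314×632) = 32300/5254 = 6.147.
k_N/k_P = (6.72×10^11/1.75×10^15)·exp(6.147) = 3.840×10^-4 × 467.4 = 0.179.
Since E_N < E_P, lowering the temperature improves selectivity toward N.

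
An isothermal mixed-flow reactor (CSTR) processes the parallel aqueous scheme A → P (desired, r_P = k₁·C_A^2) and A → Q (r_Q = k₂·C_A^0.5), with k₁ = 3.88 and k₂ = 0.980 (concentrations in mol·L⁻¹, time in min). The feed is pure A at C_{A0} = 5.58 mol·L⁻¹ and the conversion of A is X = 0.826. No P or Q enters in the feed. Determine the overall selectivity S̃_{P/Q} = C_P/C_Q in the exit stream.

Exit C_A = C_{A0}(1−X) = 5.58×0.174 = 0.9709 mol·L⁻¹.
In a CSTR the entire volume is at exit conditions, so r_P = 3.88×0.9709^2 = 3.658 and r_Q = 0.980×0.9709^0.5 = 0.9656.
Overall selectivity = C_P/C_Q = r_Pτ/(r_Qτ) = r_P/r_Q = 3.79.

3.79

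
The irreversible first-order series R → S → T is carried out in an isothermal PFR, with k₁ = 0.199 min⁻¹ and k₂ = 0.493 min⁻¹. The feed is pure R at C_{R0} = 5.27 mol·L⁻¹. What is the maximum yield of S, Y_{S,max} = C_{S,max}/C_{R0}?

Evaluating C_S at τ_opt = ln(k₂/k₁)/(k₂−k₁) gives C_{S,max}/C_{R0} = (k₁/k₂)^[k₂/(k₂−k₁)].
= (0.199/0.493)^(0.493/(0.493−0.199)) = (0.4037)^(1.677) = 0.2184.

0.218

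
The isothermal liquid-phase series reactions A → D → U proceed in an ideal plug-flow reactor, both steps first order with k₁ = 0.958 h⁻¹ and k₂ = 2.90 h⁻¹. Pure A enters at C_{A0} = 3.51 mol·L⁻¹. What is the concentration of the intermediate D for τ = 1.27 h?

0.469 mol·L⁻¹

For first-order series with pure A initially, C_D(τ) = k₁C_{A0}/(k₂−k₁)·(e^(−k₁τ) − e^(−k₂τ)).
e^(−k₁τ) = e^(−0.958×1.27) = e^(−1.217) = 0.2962; e^(−k₂τ) = e^(−3.683) = 0.02515.
C_D = 0.958×3.51/(2.90−0.958) × (0.2962−0.02515) = 1.732×0.2711 = 0.4694 mol·L⁻¹.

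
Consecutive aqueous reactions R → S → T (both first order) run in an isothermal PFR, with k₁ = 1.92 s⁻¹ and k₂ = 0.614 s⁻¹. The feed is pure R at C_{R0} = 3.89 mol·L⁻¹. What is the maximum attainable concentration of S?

Evaluating C_S at τ_opt = ln(k₂/k₁)/(k₂−k₁) gives C_{S,max}/C_{R0} = (k₁/k₂)^[k₂/(k₂−k₁)].
= (1.92/0.614)^(0.614/(0.614−1.92)) = (3.127)^(-0.4701) = 0.5851.
C_{S,max} = 0.5851×3.89 = 2.28 mol·L⁻¹.

2.28 mol·L⁻¹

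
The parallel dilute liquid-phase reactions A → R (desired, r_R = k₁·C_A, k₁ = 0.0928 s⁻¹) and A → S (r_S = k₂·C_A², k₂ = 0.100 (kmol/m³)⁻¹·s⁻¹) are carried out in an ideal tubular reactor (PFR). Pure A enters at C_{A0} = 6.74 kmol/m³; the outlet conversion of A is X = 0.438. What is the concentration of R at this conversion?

C_A = C_{A0}(1−X) = 3.788 kmol/m³.
Along a PFR/batch, dC_R/dC_A = −r_R/(r_R+r_S) = −k₁/(k₁+k₂·C_A).
Integrating from C_{A0} to C_A: C_R = (0.0928/0.100)·ln[(0.0928+0.100·6.74)/(0.0928+0.100·3.79)] = 0.9280·ln(0.7668/0.4716) = 0.4511 kmol/m³.

0.451 kmol/m³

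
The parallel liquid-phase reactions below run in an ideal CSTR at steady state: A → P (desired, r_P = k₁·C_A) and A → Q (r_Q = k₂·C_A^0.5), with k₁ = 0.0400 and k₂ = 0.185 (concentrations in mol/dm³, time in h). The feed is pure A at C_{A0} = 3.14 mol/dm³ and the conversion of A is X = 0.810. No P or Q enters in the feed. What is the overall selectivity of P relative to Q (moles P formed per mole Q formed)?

0.167

Exit C_A = C_{A0}(1−X) = 3.14×0.190 = 0.5966 mol/dm³.
A CSTR operates uniformly at the exit composition, giving r_P = 0.02386 and r_Q = 0.1429 (each k·C_A^n at C_A = 0.5966).
Overall selectivity = C_P/C_Q = r_Pτ/(r_Qτ) = r_P/r_Q = 0.167.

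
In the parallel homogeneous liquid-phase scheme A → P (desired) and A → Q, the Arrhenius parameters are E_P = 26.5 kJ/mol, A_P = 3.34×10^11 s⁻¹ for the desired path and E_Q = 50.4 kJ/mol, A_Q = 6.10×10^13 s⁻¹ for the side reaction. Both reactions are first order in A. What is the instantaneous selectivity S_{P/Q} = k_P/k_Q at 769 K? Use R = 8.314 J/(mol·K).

0.230

k_P/k_Q = (A_P/A_Q)·exp[−(E_P−E_Q)/(RT)] = (A_P/A_Q)·exp[(E_Q−E_P)/(RT)].
(E_Q−E_P)/(RT) = (50.4−26.5)×10³/(8.314×769) = 23900/6393 = 3.738.
k_P/k_Q = (3.34×10^11/6.10×10^13)·exp(3.738) = 0.005475 × 42.02 = 0.230.
Since E_P < E_Q, lowering the temperature improves selectivity toward P.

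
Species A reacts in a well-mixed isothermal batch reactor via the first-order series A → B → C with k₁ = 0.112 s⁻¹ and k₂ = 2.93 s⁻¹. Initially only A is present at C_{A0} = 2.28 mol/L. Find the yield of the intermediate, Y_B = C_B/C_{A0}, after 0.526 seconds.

0.0290

The intermediate concentration in a first-order A→B→C sequence is C_B = k₁C_{A0}(e^(−k₁t) − e^(−k₂t))/(k₂−k₁).
e^(−k₁t) = e^(−0.112×0.526) = e^(−0.05891) = 0.9428; e^(−k₂t) = e^(−1.541) = 0.2141.
C_B = 0.112×2.28/(2.93−0.112) × (0.9428−0.2141) = 0.09062×0.7287 = 0.06603 mol/L.
Y_B = C_B/C_{A0} = 0.06603/2.28 = 0.0290.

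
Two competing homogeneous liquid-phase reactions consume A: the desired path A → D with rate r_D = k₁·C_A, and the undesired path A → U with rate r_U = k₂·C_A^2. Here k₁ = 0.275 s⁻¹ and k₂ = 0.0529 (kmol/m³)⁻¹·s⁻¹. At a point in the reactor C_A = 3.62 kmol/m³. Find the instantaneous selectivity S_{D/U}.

S_{D/U} = r_D/r_U = (k₁·C_A)/(k₂·C_A^2) = (k₁/k₂)·C_A⁻¹.
= (0.275×3.620) / (0.0529×3.620^2) = 0.9955/0.6932 = 1.44.

1.44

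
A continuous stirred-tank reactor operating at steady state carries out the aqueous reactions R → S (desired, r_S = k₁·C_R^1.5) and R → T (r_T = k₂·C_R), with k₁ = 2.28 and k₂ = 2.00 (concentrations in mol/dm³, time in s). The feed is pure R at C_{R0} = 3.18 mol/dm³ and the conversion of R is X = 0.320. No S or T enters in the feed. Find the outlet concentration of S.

0.637 mol/dm³

Exit C_R = C_{R0}(1−X) = 3.18×0.680 = 2.162 mol/dm³.
Rates in a CSTR are evaluated at the outlet concentration: r_S = 2.28×2.162^1.5 = 7.250, r_T = 2.00×2.162 = 4.325.
Fraction of consumed R going to S: r_S/(r_S+r_T) = 0.6264.
C_S = 0.6264·C_{R0}·X = 0.6264×3.18×0.320 = 0.637 mol/dm³.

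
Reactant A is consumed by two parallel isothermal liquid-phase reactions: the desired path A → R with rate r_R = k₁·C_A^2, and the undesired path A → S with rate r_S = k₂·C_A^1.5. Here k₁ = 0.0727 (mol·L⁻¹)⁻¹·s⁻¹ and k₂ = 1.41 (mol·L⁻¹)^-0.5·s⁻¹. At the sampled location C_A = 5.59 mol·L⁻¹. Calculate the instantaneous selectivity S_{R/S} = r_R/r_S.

0.122

S_{R/S} = r_R/r_S = (k₁·C_A^2)/(k₂·C_A^1.5) = (k₁/k₂)·C_A^0.5.
= (0.0727×5.590^2) / (1.41×5.590^1.5) = 2.272/18.64 = 0.122.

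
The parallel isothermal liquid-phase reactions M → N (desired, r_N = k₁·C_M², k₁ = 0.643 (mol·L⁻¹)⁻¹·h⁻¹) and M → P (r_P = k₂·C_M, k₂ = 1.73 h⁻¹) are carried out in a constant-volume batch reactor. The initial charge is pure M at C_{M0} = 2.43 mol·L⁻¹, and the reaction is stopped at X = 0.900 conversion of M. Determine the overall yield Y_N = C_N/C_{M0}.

0.283

C_M = C_{M0}(1−X) = 0.2430 mol·L⁻¹.
Along a PFR/batch, dC_P/dC_M = −r_P/(r_N+r_P) = −k₂/(k₂+k₁·C_M).
Integrating from C_{M0} to C_M: C_P = (1.73/0.643)·ln[(1.73+0.643·2.43)/(1.73+0.643·0.243)] = 2.691·ln(3.292/1.886) = 1.499 mol·L⁻¹.
Then C_N = (C_{M0}−C_M) − C_P = 2.187 − 1.499 = 0.6882 mol·L⁻¹.
Y_N = C_N/C_{M0} = 0.6882/2.43 = 0.283.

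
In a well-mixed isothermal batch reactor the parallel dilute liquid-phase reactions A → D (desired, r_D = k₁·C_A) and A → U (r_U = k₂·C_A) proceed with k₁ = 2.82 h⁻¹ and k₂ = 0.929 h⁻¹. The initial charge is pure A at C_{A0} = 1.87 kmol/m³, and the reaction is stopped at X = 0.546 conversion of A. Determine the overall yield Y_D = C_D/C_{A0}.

C_A = C_{A0}(1−X) = 0.8490 kmol/m³.
Both paths are first order in A, so the instantaneous fraction to D is constant: dC_D/d(−C_A) = k₁/(k₁+k₂) = 0.7522.
C_D = 0.7522·(C_{A0}−C_A) = 0.7522×1.021 = 0.768 kmol/m³.
Y_D = C_D/C_{A0} = 0.7680/1.87 = 0.411.

0.411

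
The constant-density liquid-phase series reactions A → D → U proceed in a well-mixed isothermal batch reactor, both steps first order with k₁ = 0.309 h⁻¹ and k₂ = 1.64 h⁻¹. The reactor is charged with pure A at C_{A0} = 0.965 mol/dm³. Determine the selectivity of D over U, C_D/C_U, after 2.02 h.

For first-order series with pure A initially, C_D(t) = k₁C_{A0}/(k₂−k₁)·(e^(−k₁t) − e^(−k₂t)).
e^(−k₁t) = e^(−0.309×2.02) = e^(−0.6242) = 0.5357; e^(−k₂t) = e^(−3.313) = 0.03641.
C_D = 0.309×0.965/(1.64−0.309) × (0.5357−0.03641) = 0.2240×0.4993 = 0.1119 mol/dm³.
C_A = C_{A0}e^(−k₁t) = 0.5170 mol/dm³, so C_U = C_{A0}−C_A−C_D = 0.3362 mol/dm³; C_D/C_U = 0.333.

0.333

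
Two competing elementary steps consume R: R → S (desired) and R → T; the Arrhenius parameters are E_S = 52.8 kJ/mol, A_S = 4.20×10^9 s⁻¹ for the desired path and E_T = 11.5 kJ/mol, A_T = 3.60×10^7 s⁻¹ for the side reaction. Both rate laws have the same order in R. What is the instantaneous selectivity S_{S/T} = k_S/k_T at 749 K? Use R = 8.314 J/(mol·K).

0.154

k_S/k_T = (A_S/A_T)·exp[−(E_S−E_T)/(RT)] = (A_S/A_T)·exp[(E_T−E_S)/(RT)].
(E_T−E_S)/(RT) = (11.5−52.8)×10³/(8.314×749) = -41300/6227 = -6.632.
k_S/k_T = (4.20×10^9/3.60×10^7)·exp(-6.632) = 116.7 × 0.001317 = 0.154.
Since E_S > E_T, raising the temperature improves selectivity toward S.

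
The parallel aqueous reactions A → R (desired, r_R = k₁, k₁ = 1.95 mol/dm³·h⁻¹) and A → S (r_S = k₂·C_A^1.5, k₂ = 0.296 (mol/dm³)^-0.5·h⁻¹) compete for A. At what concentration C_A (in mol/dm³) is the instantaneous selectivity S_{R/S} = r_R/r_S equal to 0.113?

S_{R/S} = (k₁/k₂)·C_A^-1.5 ⇒ C_A = (S·k₂/k₁)^(1/(-1.5)).
= (0.113×0.296/1.95)^(-0.6667) = (0.01715)^(-0.6667) = 15.0 mol/dm³.

15.0 mol/dm³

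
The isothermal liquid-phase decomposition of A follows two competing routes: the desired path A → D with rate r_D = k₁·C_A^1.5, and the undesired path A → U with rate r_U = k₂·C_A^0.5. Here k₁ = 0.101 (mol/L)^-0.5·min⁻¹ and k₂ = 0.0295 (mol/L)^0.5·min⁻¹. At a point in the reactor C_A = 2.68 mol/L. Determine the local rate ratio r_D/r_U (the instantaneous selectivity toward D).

9.18

S_{D/U} = r_D/r_U = (k₁·C_A^1.5)/(k₂·C_A^0.5) = (k₁/k₂)·C_A.
= (0.101×2.680^1.5) / (0.0295×2.680^0.5) = 0.4431/0.04829 = 9.18.
Since the desired path is higher order in A, keeping C_A high (PFR or concentrated feed) favours D.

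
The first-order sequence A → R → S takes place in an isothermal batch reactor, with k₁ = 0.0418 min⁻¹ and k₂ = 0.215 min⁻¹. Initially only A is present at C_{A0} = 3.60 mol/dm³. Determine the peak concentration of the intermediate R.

At the optimum, C_{R,max}/C_{A0} = (k₁/k₂)^[k₂/(k₂−k₁)].
= (0.0418/0.215)^(0.215/(0.215−0.0418)) = (0.1944)^(1.241) = 0.1309.
C_{R,max} = 0.1309×3.60 = 0.471 mol/dm³.

0.471 mol/dm³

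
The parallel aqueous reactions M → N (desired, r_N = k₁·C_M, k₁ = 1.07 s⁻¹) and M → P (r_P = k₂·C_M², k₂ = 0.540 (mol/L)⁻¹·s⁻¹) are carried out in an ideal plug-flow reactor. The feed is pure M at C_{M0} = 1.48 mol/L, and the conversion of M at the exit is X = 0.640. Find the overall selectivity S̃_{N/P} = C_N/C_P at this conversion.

C_M = C_{M0}(1−X) = 0.5328 mol/L.
Along a PFR/batch, dC_N/dC_M = −r_N/(r_N+r_P) = −k₁/(k₁+k₂·C_M).
Integrating from C_{M0} to C_M: C_N = (1.07/0.540)·ln[(1.07+0.540·1.48)/(1.07+0.540·0.533)] = 1.981·ln(1.869/1.358) = 0.6335 mol/L.
C_P = (C_{M0}−C_M)−C_N = 0.3137 mol/L; S̃_{N/P} = 0.6335/0.3137 = 2.02.

2.02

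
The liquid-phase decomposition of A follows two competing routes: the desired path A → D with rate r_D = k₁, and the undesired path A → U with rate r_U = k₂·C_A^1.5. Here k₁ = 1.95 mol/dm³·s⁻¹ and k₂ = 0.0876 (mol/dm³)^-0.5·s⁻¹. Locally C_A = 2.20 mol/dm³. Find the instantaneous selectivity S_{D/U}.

6.82

S_{D/U} = r_D/r_U = (k₁)/(k₂·C_A^1.5) = (k₁/k₂)·C_A^-1.5.
= (1.95) / (0.0876×2.200^1.5) = 1.950/0.2858 = 6.82.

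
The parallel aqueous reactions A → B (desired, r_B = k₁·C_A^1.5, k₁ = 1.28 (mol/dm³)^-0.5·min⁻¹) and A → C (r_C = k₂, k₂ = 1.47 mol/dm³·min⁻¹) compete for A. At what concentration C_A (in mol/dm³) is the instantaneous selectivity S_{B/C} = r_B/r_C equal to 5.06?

S_{B/C} = (k₁/k₂)·C_A^1.5 ⇒ C_A = (S·k₂/k₁)^(1/1.5).
= (5.06×1.47/1.28)^(0.6667) = (5.811)^(0.6667) = 3.23 mol/dm³.

3.23 mol/dm³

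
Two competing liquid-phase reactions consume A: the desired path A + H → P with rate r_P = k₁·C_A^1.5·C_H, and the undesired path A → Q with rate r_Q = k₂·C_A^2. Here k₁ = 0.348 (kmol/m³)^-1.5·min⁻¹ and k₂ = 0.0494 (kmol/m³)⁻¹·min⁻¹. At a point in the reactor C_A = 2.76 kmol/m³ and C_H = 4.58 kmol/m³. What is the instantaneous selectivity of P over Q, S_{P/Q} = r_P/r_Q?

19.4

S_{P/Q} = r_P/r_Q = (k₁·C_A^1.5·C_H)/(k₂·C_A^2) = (k₁/k₂)·C_A^-0.5·C_H.
= (0.348×2.760^1.5×4.580) / (0.0494×2.760^2) = 7.308/0.3763 = 19.4.
The undesired path is higher order in A, so low C_A (CSTR or dilute feed) favours P.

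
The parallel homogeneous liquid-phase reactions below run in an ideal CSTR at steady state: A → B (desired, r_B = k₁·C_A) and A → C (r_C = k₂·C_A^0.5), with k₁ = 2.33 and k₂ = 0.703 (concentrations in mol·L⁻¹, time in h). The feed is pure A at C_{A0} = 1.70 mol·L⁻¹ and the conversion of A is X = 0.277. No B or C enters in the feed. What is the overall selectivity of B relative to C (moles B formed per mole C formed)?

3.67

Exit C_A = C_{A0}(1−X) = 1.70×0.723 = 1.229 mol·L⁻¹.
A CSTR operates uniformly at the exit composition, giving r_B = 2.864 and r_C = 0.7794 (each k·C_A^n at C_A = 1.229).
Overall selectivity = C_B/C_C = r_Bτ/(r_Cτ) = r_B/r_C = 3.67.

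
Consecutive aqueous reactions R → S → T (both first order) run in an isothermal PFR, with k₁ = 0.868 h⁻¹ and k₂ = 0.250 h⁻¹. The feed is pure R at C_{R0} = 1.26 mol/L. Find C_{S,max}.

At the optimum, C_{S,max}/C_{R0} = (k₁/k₂)^[k₂/(k₂−k₁)].
= (0.868/0.250)^(0.250/(0.250−0.868)) = (3.472)^(-0.4045) = 0.6044.
C_{S,max} = 0.6044×1.26 = 0.762 mol/L.

0.762 mol/L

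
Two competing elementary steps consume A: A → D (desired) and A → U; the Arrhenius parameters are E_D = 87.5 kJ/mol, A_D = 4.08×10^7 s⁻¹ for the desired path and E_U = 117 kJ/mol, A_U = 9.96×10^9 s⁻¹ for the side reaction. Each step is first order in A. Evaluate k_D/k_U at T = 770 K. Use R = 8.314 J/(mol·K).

k_D/k_U = (A_D/A_U)·exp[−(E_D−E_U)/(RT)] = (A_D/A_U)·exp[(E_U−E_D)/(RT)].
(E_U−E_D)/(RT) = (117−87.5)×10³/(8.314×770) = 29500/6402 = 4.608.
k_D/k_U = (4.08×10^7/9.96×10^9)·exp(4.608) = 0.004096 × 100.3 = 0.411.

0.411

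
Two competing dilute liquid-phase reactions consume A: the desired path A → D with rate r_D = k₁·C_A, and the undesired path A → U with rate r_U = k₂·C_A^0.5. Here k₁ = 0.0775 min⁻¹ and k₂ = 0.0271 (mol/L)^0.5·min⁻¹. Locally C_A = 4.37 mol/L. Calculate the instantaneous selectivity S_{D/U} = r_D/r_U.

5.98

S_{D/U} = r_D/r_U = (k₁·C_A)/(k₂·C_A^0.5) = (k₁/k₂)·C_A^0.5.
= (0.0775×4.370) / (0.0271×4.370^0.5) = 0.3387/0.05665 = 5.98.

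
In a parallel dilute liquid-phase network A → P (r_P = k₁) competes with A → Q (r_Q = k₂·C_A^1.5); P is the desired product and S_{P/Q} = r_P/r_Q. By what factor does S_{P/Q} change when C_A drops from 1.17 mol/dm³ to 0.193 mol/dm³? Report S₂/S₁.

S_{P/Q} = (k₁/k₂)·C_A^-1.5, so S₂/S₁ = (C_{A,2}/C_{A,1})^-1.5.
= (0.193/1.17)^(-1.5) = (0.1650)^(-1.5) = 14.9.
Selectivity toward P rises as C_A falls — low-concentration operation is favoured.

14.9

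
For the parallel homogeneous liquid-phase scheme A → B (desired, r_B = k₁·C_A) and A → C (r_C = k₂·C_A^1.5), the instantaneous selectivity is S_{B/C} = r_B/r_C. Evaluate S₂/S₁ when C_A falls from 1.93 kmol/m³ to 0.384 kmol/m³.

S_{B/C} = (k₁/k₂)·C_A^-0.5, so S₂/S₁ = (C_{A,2}/C_{A,1})^-0.5.
= (0.384/1.93)^(-0.5) = (0.1990)^(-0.5) = 2.24.
Selectivity toward B rises as C_A falls — low-concentration operation is favoured.

2.24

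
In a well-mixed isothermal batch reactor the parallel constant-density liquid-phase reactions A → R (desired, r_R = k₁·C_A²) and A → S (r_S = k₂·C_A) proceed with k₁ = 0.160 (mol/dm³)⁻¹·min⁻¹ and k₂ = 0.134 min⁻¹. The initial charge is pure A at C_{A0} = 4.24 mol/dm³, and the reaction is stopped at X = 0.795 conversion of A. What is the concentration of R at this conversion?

C_A = C_{A0}(1−X) = 0.8692 mol/dm³.
Along a PFR/batch, dC_S/dC_A = −r_S/(r_R+r_S) = −k₂/(k₂+k₁·C_A).
Integrating from C_{A0} to C_A: C_S = (0.134/0.160)·ln[(0.134+0.160·4.24)/(0.134+0.160·0.869)] = 0.8375·ln(0.8124/0.2731) = 0.9131 mol/dm³.
Then C_R = (C_{A0}−C_A) − C_S = 3.371 − 0.9131 = 2.458 mol/dm³.

2.46 mol/dm³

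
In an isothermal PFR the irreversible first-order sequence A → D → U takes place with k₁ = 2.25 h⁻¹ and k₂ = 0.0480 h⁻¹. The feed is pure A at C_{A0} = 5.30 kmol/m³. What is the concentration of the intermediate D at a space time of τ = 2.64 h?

Solving the coupled first-order balances gives C_D(τ) = [k₁/(k₂−k₁)]·C_{A0}·(e^(−k₁τ) − e^(−k₂τ)).
e^(−k₁τ) = e^(−2.25×2.64) = e^(−5.940) = 0.002632; e^(−k₂τ) = e^(−0.1267) = 0.8810.
C_D = 2.25×5.30/(0.0480−2.25) × (0.002632−0.8810) = (-5.416)×(-0.8783) = 4.757 kmol/m³.

4.76 kmol/m³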